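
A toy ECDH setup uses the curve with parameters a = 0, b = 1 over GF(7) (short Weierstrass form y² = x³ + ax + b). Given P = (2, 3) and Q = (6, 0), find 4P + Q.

First 4P:
Repeated addition: build up to 4P.
2P: tangent at (2, 3): λ = (3·2² + 0)/(2·3) ≡ 5/6. 6⁻¹ ≡ 6 (mod 7) since 6·6 = 36 ≡ 1, so λ ≡ 5·6 ≡ 2.
  x = λ² - 2 - 2 = 4 - 4 ≡ 0; y = λ·(2 - 0) - 3 ≡ 1. → (0, 1)
3P: (0, 1) + (2, 3). λ = (3 - 1)/(2 - 0) ≡ 2/2 mod 7. 2⁻¹ ≡ 4 (mod 7), so λ ≡ 1.
  x = λ² - 0 - 2 = 1 - 2 ≡ 6; y = λ·(0 - 6) - 1 ≡ 0. → (6, 0)
4P: (6, 0) + (2, 3). λ = (3 - 0)/(2 - 6) ≡ 3/3 mod 7. 3⁻¹ ≡ 5 (mod 7) since 3·5 = 15 ≡ 1, so λ ≡ 1.
  x = λ² - 6 - 2 = 1 - 8 ≡ 0; y = λ·(6 - 0) - 0 ≡ 6. → (0, 6)
4P = (0, 6).
Finally 4P + Q:
(0, 6) + (6, 0). λ = (0 - 6)/(6 - 0) ≡ 1/6 mod 7. 6⁻¹ ≡ 6 (mod 7), so λ ≡ 6.
  x = λ² - 0 - 6 = 36 - 6 ≡ 2; y = λ·(0 - 2) - 6 ≡ 3. → (2, 3)

(2, 3)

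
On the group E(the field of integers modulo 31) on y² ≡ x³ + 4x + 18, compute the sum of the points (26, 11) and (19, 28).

(21, 30)

(26, 11) + (19, 28). λ = (28 - 11)/(19 - 26) ≡ 17/24 mod 31. 24⁻¹ ≡ 22 (mod 31), so λ ≡ 2.
  x = λ² - 26 - 19 = 4 - 45 ≡ 21; y = λ·(26 - 21) - 11 ≡ 30. → (21, 30)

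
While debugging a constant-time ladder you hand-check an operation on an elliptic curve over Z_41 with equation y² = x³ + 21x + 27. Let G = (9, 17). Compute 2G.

tangent at (9, 17): λ = (3·9² + 21)/(2·17) ≡ 18/34. 34⁻¹ ≡ 35 (mod 41), so λ ≡ 18·35 ≡ 15.
  x = λ² - 9 - 9 = 225 - 18 ≡ 2; y = λ·(9 - 2) - 17 ≡ 6. → (2, 6)

(2, 6)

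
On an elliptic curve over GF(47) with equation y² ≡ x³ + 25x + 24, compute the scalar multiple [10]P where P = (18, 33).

(18, 33)

Double-and-add on 10 = (1010)₂. Start with P = (18, 33) for the leading 1-bit.
double: tangent at (18, 33): λ = (3·18² + 25)/(2·33) ≡ 10/19. 19⁻¹ ≡ 5 (mod 47), so λ ≡ 10·5 ≡ 3.
  x = λ² - 18 - 18 = 9 - 36 ≡ 20; y = λ·(18 - 20) - 33 ≡ 8. → (20, 8)
double: tangent at (20, 8): λ = (3·20² + 25)/(2·8) ≡ 3/16. 16⁻¹ ≡ 3 (mod 47), so λ ≡ 3·3 ≡ 9.
  x = λ² - 20 - 20 = 81 - 40 ≡ 41; y = λ·(20 - 41) - 8 ≡ 38. → (41, 38)
add P: (41, 38) + (18, 33). λ = (33 - 38)/(18 - 41) ≡ 42/24 mod 47. 24⁻¹ ≡ 2 (mod 47), so λ ≡ 37.
  x = λ² - 41 - 18 = 1369 - 59 ≡ 41; y = λ·(41 - 41) - 38 ≡ 9. → (41, 9)
double: tangent at (41, 9): λ = (3·41² + 25)/(2·9) ≡ 39/18. 18⁻¹ ≡ 34 (mod 47) since 18·34 = 612 ≡ 1, so λ ≡ 39·34 ≡ 10.
  x = λ² - 41 - 41 = 100 - 82 ≡ 18; y = λ·(41 - 18) - 9 ≡ 33. → (18, 33)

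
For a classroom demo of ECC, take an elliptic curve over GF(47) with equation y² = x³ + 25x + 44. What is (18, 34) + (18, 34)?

(27, 2)

tangent at (18, 34): λ = (3·18² + 25)/(2·34) ≡ 10/21. 21⁻¹ ≡ 9 (mod 47), so λ ≡ 10·9 ≡ 43.
  x = λ² - 18 - 18 = 1849 - 36 ≡ 27; y = λ·(18 - 27) - 34 ≡ 2. → (27, 2)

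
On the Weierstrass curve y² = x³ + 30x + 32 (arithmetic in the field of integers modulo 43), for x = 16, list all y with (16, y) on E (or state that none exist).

none

x³ + 30x + 32 = 4608 ≡ 7 (mod 43).
7 is a non-residue mod 43; no y exists.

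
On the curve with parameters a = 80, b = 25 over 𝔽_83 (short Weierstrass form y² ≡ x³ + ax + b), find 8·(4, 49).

Write P = (4, 49).
Repeated addition: build up to 8P.
2P: tangent at (4, 49): λ = (3·4² + 80)/(2·49) ≡ 45/15. 15⁻¹ ≡ 72 (mod 83), so λ ≡ 45·72 ≡ 3.
  x = λ² - 4 - 4 = 9 - 8 ≡ 1; y = λ·(4 - 1) - 49 ≡ 43. → (1, 43)
3P: (1, 43) + (4, 49). λ = (49 - 43)/(4 - 1) ≡ 6/3 mod 83. 3⁻¹ ≡ 28 (mod 83), so λ ≡ 2.
  x = λ² - 1 - 4 = 4 - 5 ≡ 82; y = λ·(1 - 82) - 43 ≡ 44. → (82, 44)
4P: (82, 44) + (4, 49). λ = (49 - 44)/(4 - 82) ≡ 5/5 mod 83. 5⁻¹ ≡ 50 (mod 83), so λ ≡ 1.
  x = λ² - 82 - 4 = 1 - 86 ≡ 81; y = λ·(82 - 81) - 44 ≡ 40. → (81, 40)
5P: (81, 40) + (4, 49). λ = (49 - 40)/(4 - 81) ≡ 9/6 mod 83. 6⁻¹ ≡ 14 (mod 83) since 6·14 = 84 ≡ 1, so λ ≡ 43.
  x = λ² - 81 - 4 = 1849 - 85 ≡ 21; y = λ·(81 - 21) - 40 ≡ 50. → (21, 50)
6P: (21, 50) + (4, 49). λ = (49 - 50)/(4 - 21) ≡ 82/66 mod 83. 66⁻¹ ≡ 39 (mod 83) since 66·39 = 2574 ≡ 1, so λ ≡ 44.
  x = λ² - 21 - 4 = 1936 - 25 ≡ 2; y = λ·(21 - 2) - 50 ≡ 39. → (2, 39)
7P: (2, 39) + (4, 49). λ = (49 - 39)/(4 - 2) ≡ 10/2 mod 83. 2⁻¹ ≡ 42 (mod 83), so λ ≡ 5.
  x = λ² - 2 - 4 = 25 - 6 ≡ 19; y = λ·(2 - 19) - 39 ≡ 42. → (19, 42)
8P: (19, 42) + (4, 49). λ = (49 - 42)/(4 - 19) ≡ 7/68 mod 83. 68⁻¹ ≡ 11 (mod 83), so λ ≡ 77.
  x = λ² - 19 - 4 = 5929 - 23 ≡ 13; y = λ·(19 - 13) - 42 ≡ 5. → (13, 5)

(13, 5)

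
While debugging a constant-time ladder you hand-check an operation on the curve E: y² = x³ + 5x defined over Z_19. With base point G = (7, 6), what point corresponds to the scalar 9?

(7, 13)

Repeated addition: build up to 9G.
2G: tangent at (7, 6): λ = (3·7² + 5)/(2·6) ≡ 0/12. 12⁻¹ ≡ 8 (mod 19) since 12·8 = 96 ≡ 1, so λ ≡ 0·8 ≡ 0.
  x = λ² - 7 - 7 = 0 - 14 ≡ 5; y = λ·(7 - 5) - 6 ≡ 13. → (5, 13)
3G: (5, 13) + (7, 6). λ = (6 - 13)/(7 - 5) ≡ 12/2 mod 19. 2⁻¹ ≡ 10 (mod 19) since 2·10 = 20 ≡ 1, so λ ≡ 6.
  x = λ² - 5 - 7 = 36 - 12 ≡ 5; y = λ·(5 - 5) - 13 ≡ 6. → (5, 6)
4G: (5, 6) + (7, 6). λ = (6 - 6)/(7 - 5) ≡ 0/2 mod 19. 2⁻¹ ≡ 10 (mod 19), so λ ≡ 0.
  x = λ² - 5 - 7 = 0 - 12 ≡ 7; y = λ·(5 - 7) - 6 ≡ 13. → (7, 13)
5G: (7, 13) + (7, 6): same x and y₁ ≡ -y₂, so the sum is O.
6G: O + (7, 6) = (7, 6) (identity).
7G: tangent at (7, 6): λ = (3·7² + 5)/(2·6) ≡ 0/12. 12⁻¹ ≡ 8 (mod 19), so λ ≡ 0·8 ≡ 0.
  x = λ² - 7 - 7 = 0 - 14 ≡ 5; y = λ·(7 - 5) - 6 ≡ 13. → (5, 13)
8G: (5, 13) + (7, 6). λ = (6 - 13)/(7 - 5) ≡ 12/2 mod 19. 2⁻¹ ≡ 10 (mod 19), so λ ≡ 6.
  x = λ² - 5 - 7 = 36 - 12 ≡ 5; y = λ·(5 - 5) - 13 ≡ 6. → (5, 6)
9G: (5, 6) + (7, 6). λ = (6 - 6)/(7 - 5) ≡ 0/2 mod 19. 2⁻¹ ≡ 10 (mod 19), so λ ≡ 0.
  x = λ² - 5 - 7 = 0 - 12 ≡ 7; y = λ·(5 - 7) - 6 ≡ 13. → (7, 13)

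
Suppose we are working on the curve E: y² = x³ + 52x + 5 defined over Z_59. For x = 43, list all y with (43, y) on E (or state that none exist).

none

x³ + 52x + 5 = 81748 ≡ 33 (mod 59).
33 is a non-residue mod 59; no y exists.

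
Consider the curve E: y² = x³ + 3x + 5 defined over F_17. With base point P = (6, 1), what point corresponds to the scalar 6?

(2, 6)

Repeated addition: build up to 6P.
2P: tangent at (6, 1): λ = (3·6² + 3)/(2·1) ≡ 9/2. 2⁻¹ ≡ 9 (mod 17) since 2·9 = 18 ≡ 1, so λ ≡ 9·9 ≡ 13.
  x = λ² - 6 - 6 = 169 - 12 ≡ 4; y = λ·(6 - 4) - 1 ≡ 8. → (4, 8)
3P: (4, 8) + (6, 1). λ = (1 - 8)/(6 - 4) ≡ 10/2 mod 17. 2⁻¹ ≡ 9 (mod 17) since 2·9 = 18 ≡ 1, so λ ≡ 5.
  x = λ² - 4 - 6 = 25 - 10 ≡ 15; y = λ·(4 - 15) - 8 ≡ 5. → (15, 5)
4P: (15, 5) + (6, 1). λ = (1 - 5)/(6 - 15) ≡ 13/8 mod 17. 8⁻¹ ≡ 15 (mod 17) since 8·15 = 120 ≡ 1, so λ ≡ 8.
  x = λ² - 15 - 6 = 64 - 21 ≡ 9; y = λ·(15 - 9) - 5 ≡ 9. → (9, 9)
5P: (9, 9) + (6, 1). λ = (1 - 9)/(6 - 9) ≡ 9/14 mod 17. 14⁻¹ ≡ 11 (mod 17), so λ ≡ 14.
  x = λ² - 9 - 6 = 196 - 15 ≡ 11; y = λ·(9 - 11) - 9 ≡ 14. → (11, 14)
6P: (11, 14) + (6, 1). λ = (1 - 14)/(6 - 11) ≡ 4/12 mod 17. 12⁻¹ ≡ 10 (mod 17), so λ ≡ 6.
  x = λ² - 11 - 6 = 36 - 17 ≡ 2; y = λ·(11 - 2) - 14 ≡ 6. → (2, 6)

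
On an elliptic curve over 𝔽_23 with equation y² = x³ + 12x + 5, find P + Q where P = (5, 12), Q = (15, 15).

(5, 12) + (15, 15). λ = (15 - 12)/(15 - 5) ≡ 3/10 mod 23. 10⁻¹ ≡ 7 (mod 23), so λ ≡ 21.
  x = λ² - 5 - 15 = 441 - 20 ≡ 7; y = λ·(5 - 7) - 12 ≡ 15. → (7, 15)

(7, 15)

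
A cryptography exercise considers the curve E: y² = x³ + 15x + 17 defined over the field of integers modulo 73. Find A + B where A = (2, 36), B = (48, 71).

(2, 36) + (48, 71). λ = (71 - 36)/(48 - 2) ≡ 35/46 mod 73. 46⁻¹ ≡ 27 (mod 73), so λ ≡ 69.
  x = λ² - 2 - 48 = 4761 - 50 ≡ 39; y = λ·(2 - 39) - 36 ≡ 39. → (39, 39)

(39, 39)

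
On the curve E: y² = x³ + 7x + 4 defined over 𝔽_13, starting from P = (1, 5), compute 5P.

(1, 8)

Repeated addition: build up to 5P.
2P: tangent at (1, 5): λ = (3·1² + 7)/(2·5) ≡ 10/10. 10⁻¹ ≡ 4 (mod 13), so λ ≡ 10·4 ≡ 1.
  x = λ² - 1 - 1 = 1 - 2 ≡ 12; y = λ·(1 - 12) - 5 ≡ 10. → (12, 10)
3P: (12, 10) + (1, 5). λ = (5 - 10)/(1 - 12) ≡ 8/2 mod 13. 2⁻¹ ≡ 7 (mod 13) since 2·7 = 14 ≡ 1, so λ ≡ 4.
  x = λ² - 12 - 1 = 16 - 13 ≡ 3; y = λ·(12 - 3) - 10 ≡ 0. → (3, 0)
4P: (3, 0) + (1, 5). λ = (5 - 0)/(1 - 3) ≡ 5/11 mod 13. 11⁻¹ ≡ 6 (mod 13) since 11·6 = 66 ≡ 1, so λ ≡ 4.
  x = λ² - 3 - 1 = 16 - 4 ≡ 12; y = λ·(3 - 12) - 0 ≡ 3. → (12, 3)
5P: (12, 3) + (1, 5). λ = (5 - 3)/(1 - 12) ≡ 2/2 mod 13. 2⁻¹ ≡ 7 (mod 13) since 2·7 = 14 ≡ 1, so λ ≡ 1.
  x = λ² - 12 - 1 = 1 - 13 ≡ 1; y = λ·(12 - 1) - 3 ≡ 8. → (1, 8)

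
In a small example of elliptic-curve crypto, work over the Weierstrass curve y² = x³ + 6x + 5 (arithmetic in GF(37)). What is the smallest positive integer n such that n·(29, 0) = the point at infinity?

2P: (29, 0) + (29, 0): same x and y₁ ≡ -y₂, so the sum is the point at infinity.
2P = the point at infinity, so the order is 2.

2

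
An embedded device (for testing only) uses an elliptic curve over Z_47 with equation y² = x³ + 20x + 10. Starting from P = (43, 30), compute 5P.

Repeated addition: build up to 5P.
2P: tangent at (43, 30): λ = (3·43² + 20)/(2·30) ≡ 21/13. 13⁻¹ ≡ 29 (mod 47), so λ ≡ 21·29 ≡ 45.
  x = λ² - 43 - 43 = 2025 - 86 ≡ 12; y = λ·(43 - 12) - 30 ≡ 2. → (12, 2)
3P: (12, 2) + (43, 30). λ = (30 - 2)/(43 - 12) ≡ 28/31 mod 47. 31⁻¹ ≡ 44 (mod 47) since 31·44 = 1364 ≡ 1, so λ ≡ 10.
  x = λ² - 12 - 43 = 100 - 55 ≡ 45; y = λ·(12 - 45) - 2 ≡ 44. → (45, 44)
4P: (45, 44) + (43, 30). λ = (30 - 44)/(43 - 45) ≡ 33/45 mod 47. 45⁻¹ ≡ 23 (mod 47), so λ ≡ 7.
  x = λ² - 45 - 43 = 49 - 88 ≡ 8; y = λ·(45 - 8) - 44 ≡ 27. → (8, 27)
5P: (8, 27) + (43, 30). λ = (30 - 27)/(43 - 8) ≡ 3/35 mod 47. 35⁻¹ ≡ 43 (mod 47), so λ ≡ 35.
  x = λ² - 8 - 43 = 1225 - 51 ≡ 46; y = λ·(8 - 46) - 27 ≡ 6. → (46, 6)

(46, 6)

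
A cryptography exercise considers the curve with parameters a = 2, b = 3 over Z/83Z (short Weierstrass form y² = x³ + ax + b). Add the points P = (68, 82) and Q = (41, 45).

(4, 18)

(68, 82) + (41, 45). λ = (45 - 82)/(41 - 68) ≡ 46/56 mod 83. 56⁻¹ ≡ 43 (mod 83), so λ ≡ 69.
  x = λ² - 68 - 41 = 4761 - 109 ≡ 4; y = λ·(68 - 4) - 82 ≡ 18. → (4, 18)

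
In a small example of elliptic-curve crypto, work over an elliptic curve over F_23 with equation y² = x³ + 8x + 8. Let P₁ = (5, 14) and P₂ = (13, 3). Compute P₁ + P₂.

(5, 14) + (13, 3). λ = (3 - 14)/(13 - 5) ≡ 12/8 mod 23. 8⁻¹ ≡ 3 (mod 23), so λ ≡ 13.
  x = λ² - 5 - 13 = 169 - 18 ≡ 13; y = λ·(5 - 13) - 14 ≡ 20. → (13, 20)

(13, 20)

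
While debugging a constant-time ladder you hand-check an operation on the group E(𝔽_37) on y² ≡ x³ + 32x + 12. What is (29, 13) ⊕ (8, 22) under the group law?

(10, 0)

(29, 13) + (8, 22). λ = (22 - 13)/(8 - 29) ≡ 9/16 mod 37. 16⁻¹ ≡ 7 (mod 37) since 16·7 = 112 ≡ 1, so λ ≡ 26.
  x = λ² - 29 - 8 = 676 - 37 ≡ 10; y = λ·(29 - 10) - 13 ≡ 0. → (10, 0)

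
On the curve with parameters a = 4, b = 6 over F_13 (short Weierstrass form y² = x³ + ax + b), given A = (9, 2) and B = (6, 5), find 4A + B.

First 4A:
Double-and-add on 4 = (100)₂. Start with A = (9, 2) for the leading 1-bit.
double: tangent at (9, 2): λ = (3·9² + 4)/(2·2) ≡ 0/4. 4⁻¹ ≡ 10 (mod 13), so λ ≡ 0·10 ≡ 0.
  x = λ² - 9 - 9 = 0 - 18 ≡ 8; y = λ·(9 - 8) - 2 ≡ 11. → (8, 11)
double: tangent at (8, 11): λ = (3·8² + 4)/(2·11) ≡ 1/9. 9⁻¹ ≡ 3 (mod 13) since 9·3 = 27 ≡ 1, so λ ≡ 1·3 ≡ 3.
  x = λ² - 8 - 8 = 9 - 16 ≡ 6; y = λ·(8 - 6) - 11 ≡ 8. → (6, 8)
4A = (6, 8).
Finally 4A + B:
(6, 8) + (6, 5): same x and y₁ ≡ -y₂, so the sum is O.

O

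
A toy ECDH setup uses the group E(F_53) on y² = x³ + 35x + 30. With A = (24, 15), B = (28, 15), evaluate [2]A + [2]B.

(38, 23)

First 2A:
Repeated addition: build up to 2A.
2A: tangent at (24, 15): λ = (3·24² + 35)/(2·15) ≡ 14/30. 30⁻¹ ≡ 23 (mod 53) since 30·23 = 690 ≡ 1, so λ ≡ 14·23 ≡ 4.
  x = λ² - 24 - 24 = 16 - 48 ≡ 21; y = λ·(24 - 21) - 15 ≡ 50. → (21, 50)
2A = (21, 50).
Next 2B:
Repeated addition: build up to 2B.
2B: tangent at (28, 15): λ = (3·28² + 35)/(2·15) ≡ 2/30. 30⁻¹ ≡ 23 (mod 53), so λ ≡ 2·23 ≡ 46.
  x = λ² - 28 - 28 = 2116 - 56 ≡ 46; y = λ·(28 - 46) - 15 ≡ 5. → (46, 5)
2B = (46, 5).
Finally 2A + 2B:
(21, 50) + (46, 5). λ = (5 - 50)/(46 - 21) ≡ 8/25 mod 53. 25⁻¹ ≡ 17 (mod 53), so λ ≡ 30.
  x = λ² - 21 - 46 = 900 - 67 ≡ 38; y = λ·(21 - 38) - 50 ≡ 23. → (38, 23)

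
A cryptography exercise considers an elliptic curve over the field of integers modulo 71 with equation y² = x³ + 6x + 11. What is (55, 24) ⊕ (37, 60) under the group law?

(55, 24) + (37, 60). λ = (60 - 24)/(37 - 55) ≡ 36/53 mod 71. 53⁻¹ ≡ 67 (mod 71) since 53·67 = 3551 ≡ 1, so λ ≡ 69.
  x = λ² - 55 - 37 = 4761 - 92 ≡ 54; y = λ·(55 - 54) - 24 ≡ 45. → (54, 45)

(54, 45)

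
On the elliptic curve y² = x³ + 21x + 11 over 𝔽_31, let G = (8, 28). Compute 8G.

(30, 12)

Repeated addition: build up to 8G.
2G: tangent at (8, 28): λ = (3·8² + 21)/(2·28) ≡ 27/25. 25⁻¹ ≡ 5 (mod 31), so λ ≡ 27·5 ≡ 11.
  x = λ² - 8 - 8 = 121 - 16 ≡ 12; y = λ·(8 - 12) - 28 ≡ 21. → (12, 21)
3G: (12, 21) + (8, 28). λ = (28 - 21)/(8 - 12) ≡ 7/27 mod 31. 27⁻¹ ≡ 23 (mod 31) since 27·23 = 621 ≡ 1, so λ ≡ 6.
  x = λ² - 12 - 8 = 36 - 20 ≡ 16; y = λ·(12 - 16) - 21 ≡ 17. → (16, 17)
4G: (16, 17) + (8, 28). λ = (28 - 17)/(8 - 16) ≡ 11/23 mod 31. 23⁻¹ ≡ 27 (mod 31) since 23·27 = 621 ≡ 1, so λ ≡ 18.
  x = λ² - 16 - 8 = 324 - 24 ≡ 21; y = λ·(16 - 21) - 17 ≡ 17. → (21, 17)
5G: (21, 17) + (8, 28). λ = (28 - 17)/(8 - 21) ≡ 11/18 mod 31. 18⁻¹ ≡ 19 (mod 31) since 18·19 = 342 ≡ 1, so λ ≡ 23.
  x = λ² - 21 - 8 = 529 - 29 ≡ 4; y = λ·(21 - 4) - 17 ≡ 2. → (4, 2)
6G: (4, 2) + (8, 28). λ = (28 - 2)/(8 - 4) ≡ 26/4 mod 31. 4⁻¹ ≡ 8 (mod 31), so λ ≡ 22.
  x = λ² - 4 - 8 = 484 - 12 ≡ 7; y = λ·(4 - 7) - 2 ≡ 25. → (7, 25)
7G: (7, 25) + (8, 28). λ = (28 - 25)/(8 - 7) ≡ 3/1 mod 31. 1⁻¹ ≡ 1 (mod 31) since 1·1 = 1 ≡ 1, so λ ≡ 3.
  x = λ² - 7 - 8 = 9 - 15 ≡ 25; y = λ·(7 - 25) - 25 ≡ 14. → (25, 14)
8G: (25, 14) + (8, 28). λ = (28 - 14)/(8 - 25) ≡ 14/14 mod 31. 14⁻¹ ≡ 20 (mod 31), so λ ≡ 1.
  x = λ² - 25 - 8 = 1 - 33 ≡ 30; y = λ·(25 - 30) - 14 ≡ 12. → (30, 12)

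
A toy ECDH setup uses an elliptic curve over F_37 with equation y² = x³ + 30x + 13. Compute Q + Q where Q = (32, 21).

(7, 23)

tangent at (32, 21): λ = (3·32² + 30)/(2·21) ≡ 31/5. 5⁻¹ ≡ 15 (mod 37), so λ ≡ 31·15 ≡ 21.
  x = λ² - 32 - 32 = 441 - 64 ≡ 7; y = λ·(32 - 7) - 21 ≡ 23. → (7, 23)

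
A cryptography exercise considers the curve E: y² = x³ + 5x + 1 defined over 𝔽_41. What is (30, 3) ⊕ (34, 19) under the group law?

(30, 3) + (34, 19). λ = (19 - 3)/(34 - 30) ≡ 16/4 mod 41. 4⁻¹ ≡ 31 (mod 41) since 4·31 = 124 ≡ 1, so λ ≡ 4.
  x = λ² - 30 - 34 = 16 - 64 ≡ 34; y = λ·(30 - 34) - 3 ≡ 22. → (34, 22)

(34, 22)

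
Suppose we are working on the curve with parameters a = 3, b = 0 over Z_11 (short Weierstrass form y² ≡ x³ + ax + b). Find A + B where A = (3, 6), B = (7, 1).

(6, 6)

(3, 6) + (7, 1). λ = (1 - 6)/(7 - 3) ≡ 6/4 mod 11. 4⁻¹ ≡ 3 (mod 11) since 4·3 = 12 ≡ 1, so λ ≡ 7.
  x = λ² - 3 - 7 = 49 - 10 ≡ 6; y = λ·(3 - 6) - 6 ≡ 6. → (6, 6)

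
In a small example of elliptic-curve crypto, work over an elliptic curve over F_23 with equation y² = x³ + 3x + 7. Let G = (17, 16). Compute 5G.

Repeated addition: build up to 5G.
2G: tangent at (17, 16): λ = (3·17² + 3)/(2·16) ≡ 19/9. 9⁻¹ ≡ 18 (mod 23) since 9·18 = 162 ≡ 1, so λ ≡ 19·18 ≡ 20.
  x = λ² - 17 - 17 = 400 - 34 ≡ 21; y = λ·(17 - 21) - 16 ≡ 19. → (21, 19)
3G: (21, 19) + (17, 16). λ = (16 - 19)/(17 - 21) ≡ 20/19 mod 23. 19⁻¹ ≡ 17 (mod 23), so λ ≡ 18.
  x = λ² - 21 - 17 = 324 - 38 ≡ 10; y = λ·(21 - 10) - 19 ≡ 18. → (10, 18)
4G: (10, 18) + (17, 16). λ = (16 - 18)/(17 - 10) ≡ 21/7 mod 23. 7⁻¹ ≡ 10 (mod 23), so λ ≡ 3.
  x = λ² - 10 - 17 = 9 - 27 ≡ 5; y = λ·(10 - 5) - 18 ≡ 20. → (5, 20)
5G: (5, 20) + (17, 16). λ = (16 - 20)/(17 - 5) ≡ 19/12 mod 23. 12⁻¹ ≡ 2 (mod 23) since 12·2 = 24 ≡ 1, so λ ≡ 15.
  x = λ² - 5 - 17 = 225 - 22 ≡ 19; y = λ·(5 - 19) - 20 ≡ 0. → (19, 0)

(19, 0)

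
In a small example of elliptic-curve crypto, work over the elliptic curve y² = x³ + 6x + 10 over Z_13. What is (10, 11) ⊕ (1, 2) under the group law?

(3, 9)

(10, 11) + (1, 2). λ = (2 - 11)/(1 - 10) ≡ 4/4 mod 13. 4⁻¹ ≡ 10 (mod 13), so λ ≡ 1.
  x = λ² - 10 - 1 = 1 - 11 ≡ 3; y = λ·(10 - 3) - 11 ≡ 9. → (3, 9)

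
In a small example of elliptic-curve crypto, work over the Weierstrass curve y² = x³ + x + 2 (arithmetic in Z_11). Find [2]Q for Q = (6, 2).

tangent at (6, 2): λ = (3·6² + 1)/(2·2) ≡ 10/4. 4⁻¹ ≡ 3 (mod 11) since 4·3 = 12 ≡ 1, so λ ≡ 10·3 ≡ 8.
  x = λ² - 6 - 6 = 64 - 12 ≡ 8; y = λ·(6 - 8) - 2 ≡ 4. → (8, 4)

(8, 4)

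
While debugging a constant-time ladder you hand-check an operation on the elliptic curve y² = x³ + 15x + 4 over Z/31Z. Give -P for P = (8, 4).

-(8, 4) = (8, -4 mod 31) = (8, 27).

(8, 27)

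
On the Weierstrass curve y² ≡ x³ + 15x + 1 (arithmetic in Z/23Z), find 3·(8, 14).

(10, 22)

Write Q = (8, 14).
Repeated addition: build up to 3Q.
2Q: tangent at (8, 14): λ = (3·8² + 15)/(2·14) ≡ 0/5. 5⁻¹ ≡ 14 (mod 23), so λ ≡ 0·14 ≡ 0.
  x = λ² - 8 - 8 = 0 - 16 ≡ 7; y = λ·(8 - 7) - 14 ≡ 9. → (7, 9)
3Q: (7, 9) + (8, 14). λ = (14 - 9)/(8 - 7) ≡ 5/1 mod 23. 1⁻¹ ≡ 1 (mod 23), so λ ≡ 5.
  x = λ² - 7 - 8 = 25 - 15 ≡ 10; y = λ·(7 - 10) - 9 ≡ 22. → (10, 22)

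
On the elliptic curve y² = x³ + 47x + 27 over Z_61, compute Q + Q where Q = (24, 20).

(33, 0)

tangent at (24, 20): λ = (3·24² + 47)/(2·20) ≡ 6/40. 40⁻¹ ≡ 29 (mod 61), so λ ≡ 6·29 ≡ 52.
  x = λ² - 24 - 24 = 2704 - 48 ≡ 33; y = λ·(24 - 33) - 20 ≡ 0. → (33, 0)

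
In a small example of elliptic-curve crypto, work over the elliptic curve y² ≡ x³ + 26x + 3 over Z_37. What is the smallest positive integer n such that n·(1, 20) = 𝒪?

2P: tangent at (1, 20): λ = (3·1² + 26)/(2·20) ≡ 29/3. 3⁻¹ ≡ 25 (mod 37) since 3·25 = 75 ≡ 1, so λ ≡ 29·25 ≡ 22.
  x = λ² - 1 - 1 = 484 - 2 ≡ 1; y = λ·(1 - 1) - 20 ≡ 17. → (1, 17)
3P: (1, 17) + (1, 20): same x and y₁ ≡ -y₂, so the sum is 𝒪.
3P = 𝒪, so the order is 3.

3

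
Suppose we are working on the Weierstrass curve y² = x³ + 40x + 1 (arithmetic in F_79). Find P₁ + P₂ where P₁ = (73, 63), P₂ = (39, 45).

(43, 4)

(73, 63) + (39, 45). λ = (45 - 63)/(39 - 73) ≡ 61/45 mod 79. 45⁻¹ ≡ 72 (mod 79) since 45·72 = 3240 ≡ 1, so λ ≡ 47.
  x = λ² - 73 - 39 = 2209 - 112 ≡ 43; y = λ·(73 - 43) - 63 ≡ 4. → (43, 4)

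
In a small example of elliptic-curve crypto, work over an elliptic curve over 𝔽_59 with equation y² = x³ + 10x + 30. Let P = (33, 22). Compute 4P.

Double-and-add on 4 = (100)₂. Start with P = (33, 22) for the leading 1-bit.
double: tangent at (33, 22): λ = (3·33² + 10)/(2·22) ≡ 32/44. 44⁻¹ ≡ 55 (mod 59) since 44·55 = 2420 ≡ 1, so λ ≡ 32·55 ≡ 49.
  x = λ² - 33 - 33 = 2401 - 66 ≡ 34; y = λ·(33 - 34) - 22 ≡ 47. → (34, 47)
double: tangent at (34, 47): λ = (3·34² + 10)/(2·47) ≡ 56/35. 35⁻¹ ≡ 27 (mod 59), so λ ≡ 56·27 ≡ 37.
  x = λ² - 34 - 34 = 1369 - 68 ≡ 3; y = λ·(34 - 3) - 47 ≡ 38. → (3, 38)

(3, 38)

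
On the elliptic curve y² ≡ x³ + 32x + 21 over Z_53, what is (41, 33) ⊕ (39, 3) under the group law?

(41, 33) + (39, 3). λ = (3 - 33)/(39 - 41) ≡ 23/51 mod 53. 51⁻¹ ≡ 26 (mod 53), so λ ≡ 15.
  x = λ² - 41 - 39 = 225 - 80 ≡ 39; y = λ·(41 - 39) - 33 ≡ 50. → (39, 50)

(39, 50)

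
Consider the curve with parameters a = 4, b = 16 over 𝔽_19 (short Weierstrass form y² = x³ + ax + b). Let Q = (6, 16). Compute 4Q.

Repeated addition: build up to 4Q.
2Q: tangent at (6, 16): λ = (3·6² + 4)/(2·16) ≡ 17/13. 13⁻¹ ≡ 3 (mod 19) since 13·3 = 39 ≡ 1, so λ ≡ 17·3 ≡ 13.
  x = λ² - 6 - 6 = 169 - 12 ≡ 5; y = λ·(6 - 5) - 16 ≡ 16. → (5, 16)
3Q: (5, 16) + (6, 16). λ = (16 - 16)/(6 - 5) ≡ 0/1 mod 19. 1⁻¹ ≡ 1 (mod 19) since 1·1 = 1 ≡ 1, so λ ≡ 0.
  x = λ² - 5 - 6 = 0 - 11 ≡ 8; y = λ·(5 - 8) - 16 ≡ 3. → (8, 3)
4Q: (8, 3) + (6, 16). λ = (16 - 3)/(6 - 8) ≡ 13/17 mod 19. 17⁻¹ ≡ 9 (mod 19) since 17·9 = 153 ≡ 1, so λ ≡ 3.
  x = λ² - 8 - 6 = 9 - 14 ≡ 14; y = λ·(8 - 14) - 3 ≡ 17. → (14, 17)

(14, 17)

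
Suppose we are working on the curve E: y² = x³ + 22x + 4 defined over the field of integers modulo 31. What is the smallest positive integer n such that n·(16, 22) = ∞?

7

2P: tangent at (16, 22): λ = (3·16² + 22)/(2·22) ≡ 15/13. 13⁻¹ ≡ 12 (mod 31) since 13·12 = 156 ≡ 1, so λ ≡ 15·12 ≡ 25.
  x = λ² - 16 - 16 = 625 - 32 ≡ 4; y = λ·(16 - 4) - 22 ≡ 30. → (4, 30)
3P: (4, 30) + (16, 22). λ = (22 - 30)/(16 - 4) ≡ 23/12 mod 31. 12⁻¹ ≡ 13 (mod 31), so λ ≡ 20.
  x = λ² - 4 - 16 = 400 - 20 ≡ 8; y = λ·(4 - 8) - 30 ≡ 14. → (8, 14)
4P: (8, 14) + (16, 22). λ = (22 - 14)/(16 - 8) ≡ 8/8 mod 31. 8⁻¹ ≡ 4 (mod 31), so λ ≡ 1.
  x = λ² - 8 - 16 = 1 - 24 ≡ 8; y = λ·(8 - 8) - 14 ≡ 17. → (8, 17)
5P: (8, 17) + (16, 22). λ = (22 - 17)/(16 - 8) ≡ 5/8 mod 31. 8⁻¹ ≡ 4 (mod 31) since 8·4 = 32 ≡ 1, so λ ≡ 20.
  x = λ² - 8 - 16 = 400 - 24 ≡ 4; y = λ·(8 - 4) - 17 ≡ 1. → (4, 1)
6P: (4, 1) + (16, 22). λ = (22 - 1)/(16 - 4) ≡ 21/12 mod 31. 12⁻¹ ≡ 13 (mod 31) since 12·13 = 156 ≡ 1, so λ ≡ 25.
  x = λ² - 4 - 16 = 625 - 20 ≡ 16; y = λ·(4 - 16) - 1 ≡ 9. → (16, 9)
7P: (16, 9) + (16, 22): same x and y₁ ≡ -y₂, so the sum is ∞.
7P = ∞, so the order is 7.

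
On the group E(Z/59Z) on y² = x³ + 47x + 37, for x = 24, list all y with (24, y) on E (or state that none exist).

x³ + 47x + 37 = 14989 ≡ 3 (mod 59).
Square roots of 3 mod 59: 11 and 48 (since 11² = 121 ≡ 3).

11, 48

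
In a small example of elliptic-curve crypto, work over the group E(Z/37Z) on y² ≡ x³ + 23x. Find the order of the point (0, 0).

2P: (0, 0) + (0, 0): same x and y₁ ≡ -y₂, so the sum is O.
2P = O, so the order is 2.

2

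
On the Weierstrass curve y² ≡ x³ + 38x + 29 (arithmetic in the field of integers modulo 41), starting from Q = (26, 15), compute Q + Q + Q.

Repeated addition: build up to 3Q.
2Q: tangent at (26, 15): λ = (3·26² + 38)/(2·15) ≡ 16/30. 30⁻¹ ≡ 26 (mod 41) since 30·26 = 780 ≡ 1, so λ ≡ 16·26 ≡ 6.
  x = λ² - 26 - 26 = 36 - 52 ≡ 25; y = λ·(26 - 25) - 15 ≡ 32. → (25, 32)
3Q: (25, 32) + (26, 15). λ = (15 - 32)/(26 - 25) ≡ 24/1 mod 41. 1⁻¹ ≡ 1 (mod 41), so λ ≡ 24.
  x = λ² - 25 - 26 = 576 - 51 ≡ 33; y = λ·(25 - 33) - 32 ≡ 22. → (33, 22)

(33, 22)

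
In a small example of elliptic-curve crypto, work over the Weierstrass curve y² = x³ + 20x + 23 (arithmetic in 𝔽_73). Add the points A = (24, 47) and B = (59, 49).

(24, 47) + (59, 49). λ = (49 - 47)/(59 - 24) ≡ 2/35 mod 73. 35⁻¹ ≡ 48 (mod 73), so λ ≡ 23.
  x = λ² - 24 - 59 = 529 - 83 ≡ 8; y = λ·(24 - 8) - 47 ≡ 29. → (8, 29)

(8, 29)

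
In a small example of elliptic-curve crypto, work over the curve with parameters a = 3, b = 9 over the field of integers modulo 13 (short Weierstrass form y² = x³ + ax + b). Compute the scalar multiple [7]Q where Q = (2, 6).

O

Double-and-add on 7 = (111)₂. Start with Q = (2, 6) for the leading 1-bit.
double: tangent at (2, 6): λ = (3·2² + 3)/(2·6) ≡ 2/12. 12⁻¹ ≡ 12 (mod 13), so λ ≡ 2·12 ≡ 11.
  x = λ² - 2 - 2 = 121 - 4 ≡ 0; y = λ·(2 - 0) - 6 ≡ 3. → (0, 3)
add Q: (0, 3) + (2, 6). λ = (6 - 3)/(2 - 0) ≡ 3/2 mod 13. 2⁻¹ ≡ 7 (mod 13) since 2·7 = 14 ≡ 1, so λ ≡ 8.
  x = λ² - 0 - 2 = 64 - 2 ≡ 10; y = λ·(0 - 10) - 3 ≡ 8. → (10, 8)
double: tangent at (10, 8): λ = (3·10² + 3)/(2·8) ≡ 4/3. 3⁻¹ ≡ 9 (mod 13), so λ ≡ 4·9 ≡ 10.
  x = λ² - 10 - 10 = 100 - 20 ≡ 2; y = λ·(10 - 2) - 8 ≡ 7. → (2, 7)
add Q: (2, 7) + (2, 6): same x and y₁ ≡ -y₂, so the sum is O.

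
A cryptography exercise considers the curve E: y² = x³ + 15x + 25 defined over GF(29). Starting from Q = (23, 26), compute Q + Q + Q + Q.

(11, 19)

Double-and-add on 4 = (100)₂. Start with Q = (23, 26) for the leading 1-bit.
double: tangent at (23, 26): λ = (3·23² + 15)/(2·26) ≡ 7/23. 23⁻¹ ≡ 24 (mod 29), so λ ≡ 7·24 ≡ 23.
  x = λ² - 23 - 23 = 529 - 46 ≡ 19; y = λ·(23 - 19) - 26 ≡ 8. → (19, 8)
double: tangent at (19, 8): λ = (3·19² + 15)/(2·8) ≡ 25/16. 16⁻¹ ≡ 20 (mod 29), so λ ≡ 25·20 ≡ 7.
  x = λ² - 19 - 19 = 49 - 38 ≡ 11; y = λ·(19 - 11) - 8 ≡ 19. → (11, 19)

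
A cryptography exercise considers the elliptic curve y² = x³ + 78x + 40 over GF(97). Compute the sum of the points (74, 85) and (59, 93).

(13, 70)

(74, 85) + (59, 93). λ = (93 - 85)/(59 - 74) ≡ 8/82 mod 97. 82⁻¹ ≡ 84 (mod 97) since 82·84 = 6888 ≡ 1, so λ ≡ 90.
  x = λ² - 74 - 59 = 8100 - 133 ≡ 13; y = λ·(74 - 13) - 85 ≡ 70. → (13, 70)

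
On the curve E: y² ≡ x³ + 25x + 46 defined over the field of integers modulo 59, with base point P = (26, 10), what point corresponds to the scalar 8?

Repeated addition: build up to 8P.
2P: tangent at (26, 10): λ = (3·26² + 25)/(2·10) ≡ 47/20. 20⁻¹ ≡ 3 (mod 59) since 20·3 = 60 ≡ 1, so λ ≡ 47·3 ≡ 23.
  x = λ² - 26 - 26 = 529 - 52 ≡ 5; y = λ·(26 - 5) - 10 ≡ 1. → (5, 1)
3P: (5, 1) + (26, 10). λ = (10 - 1)/(26 - 5) ≡ 9/21 mod 59. 21⁻¹ ≡ 45 (mod 59), so λ ≡ 51.
  x = λ² - 5 - 26 = 2601 - 31 ≡ 33; y = λ·(5 - 33) - 1 ≡ 46. → (33, 46)
4P: (33, 46) + (26, 10). λ = (10 - 46)/(26 - 33) ≡ 23/52 mod 59. 52⁻¹ ≡ 42 (mod 59), so λ ≡ 22.
  x = λ² - 33 - 26 = 484 - 59 ≡ 12; y = λ·(33 - 12) - 46 ≡ 3. → (12, 3)
5P: (12, 3) + (26, 10). λ = (10 - 3)/(26 - 12) ≡ 7/14 mod 59. 14⁻¹ ≡ 38 (mod 59) since 14·38 = 532 ≡ 1, so λ ≡ 30.
  x = λ² - 12 - 26 = 900 - 38 ≡ 36; y = λ·(12 - 36) - 3 ≡ 44. → (36, 44)
6P: (36, 44) + (26, 10). λ = (10 - 44)/(26 - 36) ≡ 25/49 mod 59. 49⁻¹ ≡ 53 (mod 59), so λ ≡ 27.
  x = λ² - 36 - 26 = 729 - 62 ≡ 18; y = λ·(36 - 18) - 44 ≡ 29. → (18, 29)
7P: (18, 29) + (26, 10). λ = (10 - 29)/(26 - 18) ≡ 40/8 mod 59. 8⁻¹ ≡ 37 (mod 59) since 8·37 = 296 ≡ 1, so λ ≡ 5.
  x = λ² - 18 - 26 = 25 - 44 ≡ 40; y = λ·(18 - 40) - 29 ≡ 38. → (40, 38)
8P: (40, 38) + (26, 10). λ = (10 - 38)/(26 - 40) ≡ 31/45 mod 59. 45⁻¹ ≡ 21 (mod 59) since 45·21 = 945 ≡ 1, so λ ≡ 2.
  x = λ² - 40 - 26 = 4 - 66 ≡ 56; y = λ·(40 - 56) - 38 ≡ 48. → (56, 48)

(56, 48)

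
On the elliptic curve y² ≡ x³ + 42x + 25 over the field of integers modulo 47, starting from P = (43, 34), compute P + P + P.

(34, 14)

Repeated addition: build up to 3P.
2P: tangent at (43, 34): λ = (3·43² + 42)/(2·34) ≡ 43/21. 21⁻¹ ≡ 9 (mod 47), so λ ≡ 43·9 ≡ 11.
  x = λ² - 43 - 43 = 121 - 86 ≡ 35; y = λ·(43 - 35) - 34 ≡ 7. → (35, 7)
3P: (35, 7) + (43, 34). λ = (34 - 7)/(43 - 35) ≡ 27/8 mod 47. 8⁻¹ ≡ 6 (mod 47), so λ ≡ 21.
  x = λ² - 35 - 43 = 441 - 78 ≡ 34; y = λ·(35 - 34) - 7 ≡ 14. → (34, 14)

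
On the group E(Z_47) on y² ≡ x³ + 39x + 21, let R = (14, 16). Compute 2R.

(31, 46)

tangent at (14, 16): λ = (3·14² + 39)/(2·16) ≡ 16/32. 32⁻¹ ≡ 25 (mod 47), so λ ≡ 16·25 ≡ 24.
  x = λ² - 14 - 14 = 576 - 28 ≡ 31; y = λ·(14 - 31) - 16 ≡ 46. → (31, 46)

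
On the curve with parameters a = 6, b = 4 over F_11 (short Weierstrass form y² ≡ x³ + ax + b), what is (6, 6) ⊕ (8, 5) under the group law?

(6, 6) + (8, 5). λ = (5 - 6)/(8 - 6) ≡ 10/2 mod 11. 2⁻¹ ≡ 6 (mod 11), so λ ≡ 5.
  x = λ² - 6 - 8 = 25 - 14 ≡ 0; y = λ·(6 - 0) - 6 ≡ 2. → (0, 2)

(0, 2)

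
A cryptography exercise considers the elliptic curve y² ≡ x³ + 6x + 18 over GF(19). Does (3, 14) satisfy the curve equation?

y² = 14² ≡ 6; x³ + 6x + 18 = 63 ≡ 6 (mod 19). 6 = 6.

yes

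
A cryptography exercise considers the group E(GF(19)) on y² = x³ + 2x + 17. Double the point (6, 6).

(5, 0)

tangent at (6, 6): λ = (3·6² + 2)/(2·6) ≡ 15/12. 12⁻¹ ≡ 8 (mod 19) since 12·8 = 96 ≡ 1, so λ ≡ 15·8 ≡ 6.
  x = λ² - 6 - 6 = 36 - 12 ≡ 5; y = λ·(6 - 5) - 6 ≡ 0. → (5, 0)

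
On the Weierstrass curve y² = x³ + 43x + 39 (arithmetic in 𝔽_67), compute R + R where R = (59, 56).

tangent at (59, 56): λ = (3·59² + 43)/(2·56) ≡ 34/45. 45⁻¹ ≡ 3 (mod 67), so λ ≡ 34·3 ≡ 35.
  x = λ² - 59 - 59 = 1225 - 118 ≡ 35; y = λ·(59 - 35) - 56 ≡ 47. → (35, 47)

(35, 47)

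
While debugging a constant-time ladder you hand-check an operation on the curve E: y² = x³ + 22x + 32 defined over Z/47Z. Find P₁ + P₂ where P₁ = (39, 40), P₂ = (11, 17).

(39, 40) + (11, 17). λ = (17 - 40)/(11 - 39) ≡ 24/19 mod 47. 19⁻¹ ≡ 5 (mod 47) since 19·5 = 95 ≡ 1, so λ ≡ 26.
  x = λ² - 39 - 11 = 676 - 50 ≡ 15; y = λ·(39 - 15) - 40 ≡ 20. → (15, 20)

(15, 20)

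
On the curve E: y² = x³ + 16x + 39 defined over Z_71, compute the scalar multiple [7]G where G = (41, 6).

Double-and-add on 7 = (111)₂. Start with G = (41, 6) for the leading 1-bit.
double: tangent at (41, 6): λ = (3·41² + 16)/(2·6) ≡ 18/12. 12⁻¹ ≡ 6 (mod 71), so λ ≡ 18·6 ≡ 37.
  x = λ² - 41 - 41 = 1369 - 82 ≡ 9; y = λ·(41 - 9) - 6 ≡ 42. → (9, 42)
add G: (9, 42) + (41, 6). λ = (6 - 42)/(41 - 9) ≡ 35/32 mod 71. 32⁻¹ ≡ 20 (mod 71) since 32·20 = 640 ≡ 1, so λ ≡ 61.
  x = λ² - 9 - 41 = 3721 - 50 ≡ 50; y = λ·(9 - 50) - 42 ≡ 13. → (50, 13)
double: tangent at (50, 13): λ = (3·50² + 16)/(2·13) ≡ 61/26. 26⁻¹ ≡ 41 (mod 71), so λ ≡ 61·41 ≡ 16.
  x = λ² - 50 - 50 = 256 - 100 ≡ 14; y = λ·(50 - 14) - 13 ≡ 66. → (14, 66)
add G: (14, 66) + (41, 6). λ = (6 - 66)/(41 - 14) ≡ 11/27 mod 71. 27⁻¹ ≡ 50 (mod 71) since 27·50 = 1350 ≡ 1, so λ ≡ 53.
  x = λ² - 14 - 41 = 2809 - 55 ≡ 56; y = λ·(14 - 56) - 66 ≡ 51. → (56, 51)

(56, 51)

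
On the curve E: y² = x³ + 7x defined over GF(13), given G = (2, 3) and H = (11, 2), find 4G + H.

(8, 10)

First 4G:
Double-and-add on 4 = (100)₂. Start with G = (2, 3) for the leading 1-bit.
double: tangent at (2, 3): λ = (3·2² + 7)/(2·3) ≡ 6/6. 6⁻¹ ≡ 11 (mod 13), so λ ≡ 6·11 ≡ 1.
  x = λ² - 2 - 2 = 1 - 4 ≡ 10; y = λ·(2 - 10) - 3 ≡ 2. → (10, 2)
double: tangent at (10, 2): λ = (3·10² + 7)/(2·2) ≡ 8/4. 4⁻¹ ≡ 10 (mod 13), so λ ≡ 8·10 ≡ 2.
  x = λ² - 10 - 10 = 4 - 20 ≡ 10; y = λ·(10 - 10) - 2 ≡ 11. → (10, 11)
4G = (10, 11).
Finally 4G + H:
(10, 11) + (11, 2). λ = (2 - 11)/(11 - 10) ≡ 4/1 mod 13. 1⁻¹ ≡ 1 (mod 13) since 1·1 = 1 ≡ 1, so λ ≡ 4.
  x = λ² - 10 - 11 = 16 - 21 ≡ 8; y = λ·(10 - 8) - 11 ≡ 10. → (8, 10)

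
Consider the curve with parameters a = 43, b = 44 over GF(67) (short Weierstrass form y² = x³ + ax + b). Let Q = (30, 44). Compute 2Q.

(16, 65)

tangent at (30, 44): λ = (3·30² + 43)/(2·44) ≡ 63/21. 21⁻¹ ≡ 16 (mod 67) since 21·16 = 336 ≡ 1, so λ ≡ 63·16 ≡ 3.
  x = λ² - 30 - 30 = 9 - 60 ≡ 16; y = λ·(30 - 16) - 44 ≡ 65. → (16, 65)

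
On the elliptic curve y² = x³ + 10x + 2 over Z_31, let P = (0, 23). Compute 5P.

(13, 2)

Repeated addition: build up to 5P.
2P: tangent at (0, 23): λ = (3·0² + 10)/(2·23) ≡ 10/15. 15⁻¹ ≡ 29 (mod 31) since 15·29 = 435 ≡ 1, so λ ≡ 10·29 ≡ 11.
  x = λ² - 0 - 0 = 121 - 0 ≡ 28; y = λ·(0 - 28) - 23 ≡ 10. → (28, 10)
3P: (28, 10) + (0, 23). λ = (23 - 10)/(0 - 28) ≡ 13/3 mod 31. 3⁻¹ ≡ 21 (mod 31), so λ ≡ 25.
  x = λ² - 28 - 0 = 625 - 28 ≡ 8; y = λ·(28 - 8) - 10 ≡ 25. → (8, 25)
4P: (8, 25) + (0, 23). λ = (23 - 25)/(0 - 8) ≡ 29/23 mod 31. 23⁻¹ ≡ 27 (mod 31) since 23·27 = 621 ≡ 1, so λ ≡ 8.
  x = λ² - 8 - 0 = 64 - 8 ≡ 25; y = λ·(8 - 25) - 25 ≡ 25. → (25, 25)
5P: (25, 25) + (0, 23). λ = (23 - 25)/(0 - 25) ≡ 29/6 mod 31. 6⁻¹ ≡ 26 (mod 31) since 6·26 = 156 ≡ 1, so λ ≡ 10.
  x = λ² - 25 - 0 = 100 - 25 ≡ 13; y = λ·(25 - 13) - 25 ≡ 2. → (13, 2)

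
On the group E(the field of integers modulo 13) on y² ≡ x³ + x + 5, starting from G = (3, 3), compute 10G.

Repeated addition: build up to 10G.
2G: tangent at (3, 3): λ = (3·3² + 1)/(2·3) ≡ 2/6. 6⁻¹ ≡ 11 (mod 13) since 6·11 = 66 ≡ 1, so λ ≡ 2·11 ≡ 9.
  x = λ² - 3 - 3 = 81 - 6 ≡ 10; y = λ·(3 - 10) - 3 ≡ 12. → (10, 12)
3G: (10, 12) + (3, 3). λ = (3 - 12)/(3 - 10) ≡ 4/6 mod 13. 6⁻¹ ≡ 11 (mod 13), so λ ≡ 5.
  x = λ² - 10 - 3 = 25 - 13 ≡ 12; y = λ·(10 - 12) - 12 ≡ 4. → (12, 4)
4G: (12, 4) + (3, 3). λ = (3 - 4)/(3 - 12) ≡ 12/4 mod 13. 4⁻¹ ≡ 10 (mod 13), so λ ≡ 3.
  x = λ² - 12 - 3 = 9 - 15 ≡ 7; y = λ·(12 - 7) - 4 ≡ 11. → (7, 11)
5G: (7, 11) + (3, 3). λ = (3 - 11)/(3 - 7) ≡ 5/9 mod 13. 9⁻¹ ≡ 3 (mod 13) since 9·3 = 27 ≡ 1, so λ ≡ 2.
  x = λ² - 7 - 3 = 4 - 10 ≡ 7; y = λ·(7 - 7) - 11 ≡ 2. → (7, 2)
6G: (7, 2) + (3, 3). λ = (3 - 2)/(3 - 7) ≡ 1/9 mod 13. 9⁻¹ ≡ 3 (mod 13) since 9·3 = 27 ≡ 1, so λ ≡ 3.
  x = λ² - 7 - 3 = 9 - 10 ≡ 12; y = λ·(7 - 12) - 2 ≡ 9. → (12, 9)
7G: (12, 9) + (3, 3). λ = (3 - 9)/(3 - 12) ≡ 7/4 mod 13. 4⁻¹ ≡ 10 (mod 13) since 4·10 = 40 ≡ 1, so λ ≡ 5.
  x = λ² - 12 - 3 = 25 - 15 ≡ 10; y = λ·(12 - 10) - 9 ≡ 1. → (10, 1)
8G: (10, 1) + (3, 3). λ = (3 - 1)/(3 - 10) ≡ 2/6 mod 13. 6⁻¹ ≡ 11 (mod 13) since 6·11 = 66 ≡ 1, so λ ≡ 9.
  x = λ² - 10 - 3 = 81 - 13 ≡ 3; y = λ·(10 - 3) - 1 ≡ 10. → (3, 10)
9G: (3, 10) + (3, 3): same x and y₁ ≡ -y₂, so the sum is 𝒪.
10G: 𝒪 + (3, 3) = (3, 3) (identity).

(3, 3)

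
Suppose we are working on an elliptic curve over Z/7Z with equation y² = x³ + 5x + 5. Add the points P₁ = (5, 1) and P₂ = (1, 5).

(5, 1) + (1, 5). λ = (5 - 1)/(1 - 5) ≡ 4/3 mod 7. 3⁻¹ ≡ 5 (mod 7) since 3·5 = 15 ≡ 1, so λ ≡ 6.
  x = λ² - 5 - 1 = 36 - 6 ≡ 2; y = λ·(5 - 2) - 1 ≡ 3. → (2, 3)

(2, 3)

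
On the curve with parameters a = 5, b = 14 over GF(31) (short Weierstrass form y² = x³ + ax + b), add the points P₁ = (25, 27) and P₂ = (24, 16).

(10, 14)

(25, 27) + (24, 16). λ = (16 - 27)/(24 - 25) ≡ 20/30 mod 31. 30⁻¹ ≡ 30 (mod 31), so λ ≡ 11.
  x = λ² - 25 - 24 = 121 - 49 ≡ 10; y = λ·(25 - 10) - 27 ≡ 14. → (10, 14)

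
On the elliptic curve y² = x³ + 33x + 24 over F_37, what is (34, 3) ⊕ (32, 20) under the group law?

(34, 34)

(34, 3) + (32, 20). λ = (20 - 3)/(32 - 34) ≡ 17/35 mod 37. 35⁻¹ ≡ 18 (mod 37), so λ ≡ 10.
  x = λ² - 34 - 32 = 100 - 66 ≡ 34; y = λ·(34 - 34) - 3 ≡ 34. → (34, 34)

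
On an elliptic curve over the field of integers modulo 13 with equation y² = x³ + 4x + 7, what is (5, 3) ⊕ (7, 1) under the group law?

(2, 7)

(5, 3) + (7, 1). λ = (1 - 3)/(7 - 5) ≡ 11/2 mod 13. 2⁻¹ ≡ 7 (mod 13) since 2·7 = 14 ≡ 1, so λ ≡ 12.
  x = λ² - 5 - 7 = 144 - 12 ≡ 2; y = λ·(5 - 2) - 3 ≡ 7. → (2, 7)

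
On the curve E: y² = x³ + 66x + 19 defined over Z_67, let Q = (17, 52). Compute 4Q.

Double-and-add on 4 = (100)₂. Start with Q = (17, 52) for the leading 1-bit.
double: tangent at (17, 52): λ = (3·17² + 66)/(2·52) ≡ 62/37. 37⁻¹ ≡ 29 (mod 67), so λ ≡ 62·29 ≡ 56.
  x = λ² - 17 - 17 = 3136 - 34 ≡ 20; y = λ·(17 - 20) - 52 ≡ 48. → (20, 48)
double: tangent at (20, 48): λ = (3·20² + 66)/(2·48) ≡ 60/29. 29⁻¹ ≡ 37 (mod 67) since 29·37 = 1073 ≡ 1, so λ ≡ 60·37 ≡ 9.
  x = λ² - 20 - 20 = 81 - 40 ≡ 41; y = λ·(20 - 41) - 48 ≡ 31. → (41, 31)

(41, 31)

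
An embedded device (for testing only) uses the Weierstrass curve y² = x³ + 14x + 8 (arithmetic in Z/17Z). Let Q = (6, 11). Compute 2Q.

tangent at (6, 11): λ = (3·6² + 14)/(2·11) ≡ 3/5. 5⁻¹ ≡ 7 (mod 17), so λ ≡ 3·7 ≡ 4.
  x = λ² - 6 - 6 = 16 - 12 ≡ 4; y = λ·(6 - 4) - 11 ≡ 14. → (4, 14)

(4, 14)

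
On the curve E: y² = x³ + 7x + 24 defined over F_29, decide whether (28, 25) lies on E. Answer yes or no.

yes

y² = 25² ≡ 16; x³ + 7x + 24 = 22172 ≡ 16 (mod 29). 16 = 16.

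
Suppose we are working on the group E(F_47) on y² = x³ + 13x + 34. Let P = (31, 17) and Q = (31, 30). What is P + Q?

O

The two points share x = 31 and their y-coordinates satisfy 17 + 30 ≡ 0 (mod 47), so they are inverses. Their sum is the point at infinity.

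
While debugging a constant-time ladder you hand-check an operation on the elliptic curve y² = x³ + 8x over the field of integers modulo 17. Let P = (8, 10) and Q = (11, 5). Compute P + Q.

(8, 10) + (11, 5). λ = (5 - 10)/(11 - 8) ≡ 12/3 mod 17. 3⁻¹ ≡ 6 (mod 17) since 3·6 = 18 ≡ 1, so λ ≡ 4.
  x = λ² - 8 - 11 = 16 - 19 ≡ 14; y = λ·(8 - 14) - 10 ≡ 0. → (14, 0)

(14, 0)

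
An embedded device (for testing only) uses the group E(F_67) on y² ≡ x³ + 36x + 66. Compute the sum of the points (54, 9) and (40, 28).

(54, 9) + (40, 28). λ = (28 - 9)/(40 - 54) ≡ 19/53 mod 67. 53⁻¹ ≡ 43 (mod 67), so λ ≡ 13.
  x = λ² - 54 - 40 = 169 - 94 ≡ 8; y = λ·(54 - 8) - 9 ≡ 53. → (8, 53)

(8, 53)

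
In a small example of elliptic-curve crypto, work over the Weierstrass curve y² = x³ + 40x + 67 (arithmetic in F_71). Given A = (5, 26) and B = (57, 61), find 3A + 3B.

(52, 20)

First 3A:
Repeated addition: build up to 3A.
2A: tangent at (5, 26): λ = (3·5² + 40)/(2·26) ≡ 44/52. 52⁻¹ ≡ 56 (mod 71), so λ ≡ 44·56 ≡ 50.
  x = λ² - 5 - 5 = 2500 - 10 ≡ 5; y = λ·(5 - 5) - 26 ≡ 45. → (5, 45)
3A: (5, 45) + (5, 26): same x and y₁ ≡ -y₂, so the sum is 𝒪.
3A = 𝒪.
Next 3B:
Repeated addition: build up to 3B.
2B: tangent at (57, 61): λ = (3·57² + 40)/(2·61) ≡ 60/51. 51⁻¹ ≡ 39 (mod 71) since 51·39 = 1989 ≡ 1, so λ ≡ 60·39 ≡ 68.
  x = λ² - 57 - 57 = 4624 - 114 ≡ 37; y = λ·(57 - 37) - 61 ≡ 21. → (37, 21)
3B: (37, 21) + (57, 61). λ = (61 - 21)/(57 - 37) ≡ 40/20 mod 71. 20⁻¹ ≡ 32 (mod 71), so λ ≡ 2.
  x = λ² - 37 - 57 = 4 - 94 ≡ 52; y = λ·(37 - 52) - 21 ≡ 20. → (52, 20)
3B = (52, 20).
Finally 3A + 3B:
𝒪 + (52, 20) = (52, 20) (identity).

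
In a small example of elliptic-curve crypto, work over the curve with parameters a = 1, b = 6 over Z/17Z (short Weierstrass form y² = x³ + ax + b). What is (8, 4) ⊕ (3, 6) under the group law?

(15, 9)

(8, 4) + (3, 6). λ = (6 - 4)/(3 - 8) ≡ 2/12 mod 17. 12⁻¹ ≡ 10 (mod 17) since 12·10 = 120 ≡ 1, so λ ≡ 3.
  x = λ² - 8 - 3 = 9 - 11 ≡ 15; y = λ·(8 - 15) - 4 ≡ 9. → (15, 9)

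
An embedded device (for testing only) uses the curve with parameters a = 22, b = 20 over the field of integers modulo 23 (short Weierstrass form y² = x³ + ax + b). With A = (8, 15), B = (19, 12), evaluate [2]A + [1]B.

First 2A:
Repeated addition: build up to 2A.
2A: tangent at (8, 15): λ = (3·8² + 22)/(2·15) ≡ 7/7. 7⁻¹ ≡ 10 (mod 23), so λ ≡ 7·10 ≡ 1.
  x = λ² - 8 - 8 = 1 - 16 ≡ 8; y = λ·(8 - 8) - 15 ≡ 8. → (8, 8)
2A = (8, 8).
Finally 2A + B:
(8, 8) + (19, 12). λ = (12 - 8)/(19 - 8) ≡ 4/11 mod 23. 11⁻¹ ≡ 21 (mod 23), so λ ≡ 15.
  x = λ² - 8 - 19 = 225 - 27 ≡ 14; y = λ·(8 - 14) - 8 ≡ 17. → (14, 17)

(14, 17)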